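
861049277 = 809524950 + 51524327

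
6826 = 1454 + 5372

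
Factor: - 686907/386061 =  - 927/521 = -  3^2*103^1 * 521^(-1 )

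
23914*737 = 17624618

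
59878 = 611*98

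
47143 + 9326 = 56469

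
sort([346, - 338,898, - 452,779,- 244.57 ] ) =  [ - 452, - 338, - 244.57,346, 779 , 898 ]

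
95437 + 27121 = 122558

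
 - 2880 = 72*( - 40)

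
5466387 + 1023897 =6490284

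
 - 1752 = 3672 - 5424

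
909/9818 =909/9818 = 0.09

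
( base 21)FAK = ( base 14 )26CD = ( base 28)8KD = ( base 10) 6845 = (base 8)15275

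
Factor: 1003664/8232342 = 2^3*3^(-1)*149^1*421^1*857^( - 1)*1601^( - 1) = 501832/4116171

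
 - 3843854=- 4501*854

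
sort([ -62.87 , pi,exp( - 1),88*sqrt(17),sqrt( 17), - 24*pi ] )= [ - 24*pi,  -  62.87 , exp( - 1),pi,sqrt (17),88*sqrt( 17) ]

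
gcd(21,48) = 3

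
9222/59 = 156 + 18/59 = 156.31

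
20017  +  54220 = 74237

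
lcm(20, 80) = 80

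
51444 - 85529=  - 34085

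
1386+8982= 10368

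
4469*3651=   16316319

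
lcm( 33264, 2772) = 33264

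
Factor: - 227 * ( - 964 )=2^2*227^1*241^1=218828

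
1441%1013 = 428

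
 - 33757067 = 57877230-91634297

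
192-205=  - 13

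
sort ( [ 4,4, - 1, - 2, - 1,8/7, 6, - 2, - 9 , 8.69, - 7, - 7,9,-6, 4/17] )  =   [ - 9,-7, - 7, - 6, - 2, - 2, - 1,-1, 4/17,8/7, 4, 4,  6, 8.69, 9] 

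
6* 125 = 750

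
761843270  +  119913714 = 881756984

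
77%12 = 5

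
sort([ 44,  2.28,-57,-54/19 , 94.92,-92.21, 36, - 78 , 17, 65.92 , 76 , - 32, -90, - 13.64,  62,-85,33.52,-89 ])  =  [-92.21, - 90,-89,-85, -78, - 57, - 32 ,-13.64  ,-54/19,  2.28,  17,33.52,36 , 44, 62, 65.92,  76  ,  94.92]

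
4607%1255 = 842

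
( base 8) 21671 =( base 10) 9145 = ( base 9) 13481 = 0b10001110111001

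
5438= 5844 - 406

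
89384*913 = 81607592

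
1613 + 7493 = 9106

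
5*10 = 50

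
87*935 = 81345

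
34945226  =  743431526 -708486300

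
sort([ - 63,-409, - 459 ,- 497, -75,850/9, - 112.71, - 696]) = [- 696, - 497, -459,- 409,-112.71, - 75, - 63, 850/9]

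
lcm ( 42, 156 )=1092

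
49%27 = 22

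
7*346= 2422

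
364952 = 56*6517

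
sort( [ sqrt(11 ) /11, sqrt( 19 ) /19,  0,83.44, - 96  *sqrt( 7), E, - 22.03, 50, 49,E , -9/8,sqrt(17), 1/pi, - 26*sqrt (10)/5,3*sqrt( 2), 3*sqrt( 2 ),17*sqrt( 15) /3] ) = [ - 96*sqrt(7), - 22.03, - 26*sqrt( 10)/5,- 9/8,0 , sqrt( 19) /19, sqrt(11 )/11,1/pi , E, E,sqrt(17), 3*sqrt( 2), 3*sqrt( 2 ), 17*sqrt( 15 )/3,49,  50 , 83.44] 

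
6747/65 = 103 + 4/5 = 103.80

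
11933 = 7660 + 4273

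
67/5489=67/5489  =  0.01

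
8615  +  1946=10561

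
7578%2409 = 351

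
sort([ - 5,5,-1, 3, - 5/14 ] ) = [ - 5, - 1, - 5/14, 3,5 ] 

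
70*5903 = 413210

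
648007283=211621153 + 436386130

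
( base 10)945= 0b1110110001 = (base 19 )2BE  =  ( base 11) 78a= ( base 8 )1661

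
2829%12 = 9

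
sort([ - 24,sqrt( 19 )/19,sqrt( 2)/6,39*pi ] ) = [ - 24,sqrt( 19 ) /19,sqrt( 2 )/6, 39*pi]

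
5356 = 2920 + 2436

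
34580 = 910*38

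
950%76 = 38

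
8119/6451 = 8119/6451 = 1.26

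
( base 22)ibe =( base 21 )k71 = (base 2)10001100001000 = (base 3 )110022011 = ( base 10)8968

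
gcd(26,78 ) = 26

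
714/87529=714/87529  =  0.01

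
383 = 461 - 78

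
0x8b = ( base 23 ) 61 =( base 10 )139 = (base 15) 94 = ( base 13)a9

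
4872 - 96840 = -91968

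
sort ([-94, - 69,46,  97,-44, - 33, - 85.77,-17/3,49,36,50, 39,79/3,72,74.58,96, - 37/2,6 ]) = [-94, - 85.77, - 69, - 44, - 33, - 37/2, -17/3, 6 , 79/3 , 36,39,46,49 , 50 , 72 , 74.58 , 96,97]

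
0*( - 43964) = 0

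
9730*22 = 214060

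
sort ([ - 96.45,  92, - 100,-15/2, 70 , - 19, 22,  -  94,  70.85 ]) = [ - 100, - 96.45 ,-94 , - 19, - 15/2,22,70 , 70.85,92 ]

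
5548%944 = 828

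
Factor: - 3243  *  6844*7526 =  - 167040262392 = -  2^3 * 3^1* 23^1* 29^1 * 47^1 *53^1*59^1*71^1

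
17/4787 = 17/4787=0.00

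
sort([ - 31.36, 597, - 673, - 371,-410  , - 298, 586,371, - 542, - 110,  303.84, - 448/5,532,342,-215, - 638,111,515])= [ -673, - 638, - 542, - 410, - 371,-298, - 215 ,-110, - 448/5,-31.36,111,303.84,342, 371, 515, 532,586,597]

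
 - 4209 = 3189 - 7398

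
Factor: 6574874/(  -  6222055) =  - 2^1 * 5^(- 1 )*  7^ ( - 1)*19^1*389^(-1 ) *457^(-1 )*173023^1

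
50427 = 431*117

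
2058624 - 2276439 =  - 217815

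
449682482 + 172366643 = 622049125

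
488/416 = 61/52 = 1.17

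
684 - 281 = 403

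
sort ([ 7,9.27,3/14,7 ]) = [ 3/14, 7,7 , 9.27 ] 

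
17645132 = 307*57476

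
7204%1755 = 184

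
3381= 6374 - 2993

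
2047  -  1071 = 976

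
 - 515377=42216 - 557593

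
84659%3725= 2709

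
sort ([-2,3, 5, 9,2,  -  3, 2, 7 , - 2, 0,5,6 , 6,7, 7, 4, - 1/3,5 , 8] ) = [ - 3,  -  2, - 2, - 1/3, 0 , 2,2, 3,4,5, 5, 5,6,  6, 7, 7, 7, 8,9] 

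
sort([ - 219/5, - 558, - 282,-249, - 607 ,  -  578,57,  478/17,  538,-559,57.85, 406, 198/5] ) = [ -607, - 578, - 559, - 558,  -  282, - 249,-219/5, 478/17,198/5, 57 , 57.85,  406,538 ] 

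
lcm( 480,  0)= 0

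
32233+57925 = 90158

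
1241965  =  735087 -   -  506878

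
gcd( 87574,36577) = 1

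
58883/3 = 58883/3 = 19627.67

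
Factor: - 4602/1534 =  - 3 = -  3^1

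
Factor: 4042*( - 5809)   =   - 23479978 = - 2^1*37^1 * 43^1*47^1*157^1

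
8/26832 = 1/3354 = 0.00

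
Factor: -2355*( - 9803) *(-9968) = - 230121895920 = -2^4*3^1*5^1*7^1*89^1*157^1 * 9803^1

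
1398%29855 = 1398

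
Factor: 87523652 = 2^2*19^1*1031^1*1117^1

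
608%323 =285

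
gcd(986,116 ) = 58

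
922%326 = 270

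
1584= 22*72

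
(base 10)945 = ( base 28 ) 15l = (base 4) 32301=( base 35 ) r0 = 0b1110110001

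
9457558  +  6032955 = 15490513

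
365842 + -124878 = 240964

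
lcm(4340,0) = 0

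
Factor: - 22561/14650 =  - 77/50= - 2^( - 1 )*5^ (-2 )*7^1  *11^1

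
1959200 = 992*1975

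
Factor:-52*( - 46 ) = 2^3*13^1*23^1 = 2392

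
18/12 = 1 +1/2 = 1.50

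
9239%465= 404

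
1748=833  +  915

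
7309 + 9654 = 16963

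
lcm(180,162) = 1620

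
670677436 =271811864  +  398865572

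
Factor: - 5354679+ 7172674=5^1 * 31^1 * 37^1 * 317^1 = 1817995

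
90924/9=30308/3 = 10102.67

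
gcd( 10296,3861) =1287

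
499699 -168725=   330974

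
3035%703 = 223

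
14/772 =7/386 = 0.02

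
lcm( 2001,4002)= 4002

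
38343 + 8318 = 46661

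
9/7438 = 9/7438 =0.00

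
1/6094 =1/6094  =  0.00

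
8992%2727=811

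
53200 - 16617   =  36583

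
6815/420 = 16 + 19/84 = 16.23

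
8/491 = 8/491 = 0.02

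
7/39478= 7/39478 = 0.00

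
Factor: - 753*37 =  -  27861 = - 3^1*37^1*251^1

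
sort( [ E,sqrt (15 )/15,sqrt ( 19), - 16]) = [ -16,sqrt(15)/15,E, sqrt(19)] 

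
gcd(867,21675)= 867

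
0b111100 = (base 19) 33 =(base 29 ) 22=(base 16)3c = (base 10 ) 60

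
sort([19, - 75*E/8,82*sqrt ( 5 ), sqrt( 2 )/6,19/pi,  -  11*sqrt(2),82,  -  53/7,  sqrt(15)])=[ - 75*E/8 ,-11*sqrt(2 ), - 53/7,sqrt( 2 ) /6,sqrt ( 15), 19/pi,19 , 82,82*sqrt( 5 )]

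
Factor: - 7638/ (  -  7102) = 57/53 = 3^1*19^1*53^( - 1)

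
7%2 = 1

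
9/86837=9/86837 =0.00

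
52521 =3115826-3063305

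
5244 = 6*874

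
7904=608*13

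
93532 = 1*93532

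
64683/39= 1658 + 7/13 = 1658.54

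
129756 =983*132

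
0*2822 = 0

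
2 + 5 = 7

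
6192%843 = 291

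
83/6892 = 83/6892 = 0.01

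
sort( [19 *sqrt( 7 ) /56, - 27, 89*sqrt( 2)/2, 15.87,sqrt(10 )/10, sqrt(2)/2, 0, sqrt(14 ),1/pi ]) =[ - 27, 0 , sqrt( 10) /10, 1/pi, sqrt(2 )/2, 19*sqrt(7 )/56, sqrt( 14 ), 15.87, 89*sqrt( 2 ) /2] 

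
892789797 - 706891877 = 185897920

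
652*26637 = 17367324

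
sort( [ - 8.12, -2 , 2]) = [-8.12,-2,2 ] 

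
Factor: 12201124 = 2^2*13^2*18049^1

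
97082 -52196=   44886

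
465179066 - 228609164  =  236569902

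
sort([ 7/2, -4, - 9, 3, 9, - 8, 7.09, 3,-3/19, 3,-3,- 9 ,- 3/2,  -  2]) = [-9, - 9, - 8 ,-4, - 3,- 2, - 3/2, - 3/19,  3,3, 3 , 7/2, 7.09, 9] 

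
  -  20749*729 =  - 15126021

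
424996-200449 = 224547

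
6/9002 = 3/4501=0.00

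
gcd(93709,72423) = 1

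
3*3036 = 9108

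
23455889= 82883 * 283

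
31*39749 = 1232219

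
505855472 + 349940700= 855796172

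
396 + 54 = 450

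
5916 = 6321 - 405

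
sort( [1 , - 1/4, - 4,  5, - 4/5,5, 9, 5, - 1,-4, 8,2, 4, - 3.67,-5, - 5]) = [ - 5 , - 5, - 4,  -  4, - 3.67, - 1, - 4/5, - 1/4, 1,2,4, 5,5  ,  5, 8, 9]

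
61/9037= 61/9037 = 0.01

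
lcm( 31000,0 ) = 0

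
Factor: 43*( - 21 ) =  - 3^1* 7^1 * 43^1 = -903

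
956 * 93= 88908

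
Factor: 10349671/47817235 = 5^(-1 )*41^1*103^( - 1 )*92849^ ( - 1 )*252431^1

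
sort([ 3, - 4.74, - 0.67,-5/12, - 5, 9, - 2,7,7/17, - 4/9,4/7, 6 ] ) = [ - 5, - 4.74, - 2 ,-0.67, - 4/9, - 5/12,7/17, 4/7 , 3,6, 7,9 ]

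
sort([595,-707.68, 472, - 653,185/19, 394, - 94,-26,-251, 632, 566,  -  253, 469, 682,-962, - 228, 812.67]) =[ - 962, -707.68, - 653, - 253, - 251,-228, - 94,-26,  185/19, 394,469 , 472,566, 595,632, 682, 812.67 ] 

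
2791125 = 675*4135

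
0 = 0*4658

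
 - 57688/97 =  - 57688/97= - 594.72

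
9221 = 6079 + 3142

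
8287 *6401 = 53045087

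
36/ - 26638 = -1 + 13301/13319 = -0.00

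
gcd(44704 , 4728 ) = 8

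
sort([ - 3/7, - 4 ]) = [-4,-3/7]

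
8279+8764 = 17043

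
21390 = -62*(-345 ) 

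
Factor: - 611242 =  - 2^1* 305621^1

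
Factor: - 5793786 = -2^1* 3^2* 109^1 * 2953^1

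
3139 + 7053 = 10192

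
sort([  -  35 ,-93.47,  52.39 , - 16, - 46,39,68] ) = [ -93.47,  -  46,-35, - 16,39, 52.39 , 68 ] 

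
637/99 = 637/99= 6.43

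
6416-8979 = - 2563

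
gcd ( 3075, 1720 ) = 5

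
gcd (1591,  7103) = 1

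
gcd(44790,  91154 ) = 2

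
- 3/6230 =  - 3/6230 =-  0.00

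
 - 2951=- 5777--2826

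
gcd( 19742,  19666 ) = 2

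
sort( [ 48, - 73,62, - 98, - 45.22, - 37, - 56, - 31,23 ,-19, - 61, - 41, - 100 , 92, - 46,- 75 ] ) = [ - 100, - 98, - 75, - 73, - 61,-56, - 46, - 45.22, - 41, - 37, - 31, - 19,23, 48,  62,92 ] 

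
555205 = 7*79315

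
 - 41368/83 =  - 499 + 49/83 =- 498.41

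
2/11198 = 1/5599  =  0.00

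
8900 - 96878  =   - 87978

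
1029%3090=1029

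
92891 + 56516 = 149407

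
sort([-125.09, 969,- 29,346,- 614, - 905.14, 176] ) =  [- 905.14, - 614, - 125.09, - 29 , 176,346 , 969]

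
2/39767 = 2/39767 = 0.00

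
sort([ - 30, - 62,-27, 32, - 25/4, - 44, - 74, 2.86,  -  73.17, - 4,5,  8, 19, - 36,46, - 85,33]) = [ - 85 , - 74,-73.17, - 62,-44, - 36, - 30, - 27, - 25/4 , - 4,2.86, 5,8,  19,32,33, 46]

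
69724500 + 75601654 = 145326154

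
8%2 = 0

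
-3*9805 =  - 29415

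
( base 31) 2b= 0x49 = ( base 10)73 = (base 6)201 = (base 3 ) 2201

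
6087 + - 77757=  - 71670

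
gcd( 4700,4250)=50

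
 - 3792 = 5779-9571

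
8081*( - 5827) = -47087987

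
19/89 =19/89 = 0.21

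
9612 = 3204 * 3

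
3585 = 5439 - 1854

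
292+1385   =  1677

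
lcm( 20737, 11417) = 1016113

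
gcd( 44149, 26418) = 119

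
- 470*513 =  - 241110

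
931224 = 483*1928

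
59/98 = 59/98 = 0.60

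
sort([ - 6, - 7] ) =[ - 7, - 6]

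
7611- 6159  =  1452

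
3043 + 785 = 3828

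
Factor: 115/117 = 3^( - 2) * 5^1*13^( - 1 )*23^1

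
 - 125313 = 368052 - 493365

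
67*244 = 16348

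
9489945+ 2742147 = 12232092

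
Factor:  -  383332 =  - 2^2*47^1*2039^1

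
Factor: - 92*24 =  - 2208=- 2^5*3^1 *23^1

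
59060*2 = 118120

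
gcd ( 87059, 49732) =1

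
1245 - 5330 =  - 4085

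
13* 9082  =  118066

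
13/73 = 13/73  =  0.18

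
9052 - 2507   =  6545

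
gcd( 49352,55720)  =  1592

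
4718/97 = 48 + 62/97 = 48.64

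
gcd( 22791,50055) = 213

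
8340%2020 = 260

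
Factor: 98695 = 5^1*19739^1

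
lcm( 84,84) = 84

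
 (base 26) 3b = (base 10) 89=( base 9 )108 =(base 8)131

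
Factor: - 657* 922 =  - 605754 = -2^1 *3^2*73^1*461^1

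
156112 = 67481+88631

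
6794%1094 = 230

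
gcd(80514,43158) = 6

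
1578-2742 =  - 1164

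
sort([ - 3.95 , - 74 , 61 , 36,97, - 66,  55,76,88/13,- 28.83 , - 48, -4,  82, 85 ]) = [-74, - 66, - 48, - 28.83, - 4, - 3.95 , 88/13 , 36,55, 61,  76,82, 85,  97 ] 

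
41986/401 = 41986/401  =  104.70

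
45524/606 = 75+ 37/303  =  75.12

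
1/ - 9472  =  - 1 + 9471/9472= - 0.00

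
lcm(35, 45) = 315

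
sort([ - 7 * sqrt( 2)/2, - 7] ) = [ - 7,-7 * sqrt(2 )/2] 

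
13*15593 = 202709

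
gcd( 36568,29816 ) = 8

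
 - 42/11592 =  - 1 + 275/276=- 0.00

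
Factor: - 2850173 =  - 2850173^1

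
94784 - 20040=74744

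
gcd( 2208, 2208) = 2208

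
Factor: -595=-5^1*7^1 * 17^1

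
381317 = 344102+37215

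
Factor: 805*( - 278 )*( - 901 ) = 2^1*5^1*7^1*17^1*23^1 * 53^1*139^1= 201634790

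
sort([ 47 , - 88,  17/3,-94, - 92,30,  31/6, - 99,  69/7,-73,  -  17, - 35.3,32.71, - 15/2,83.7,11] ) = [-99, - 94, - 92,  -  88, - 73, - 35.3 ,-17, - 15/2, 31/6,17/3,69/7,11,30, 32.71,47,83.7 ]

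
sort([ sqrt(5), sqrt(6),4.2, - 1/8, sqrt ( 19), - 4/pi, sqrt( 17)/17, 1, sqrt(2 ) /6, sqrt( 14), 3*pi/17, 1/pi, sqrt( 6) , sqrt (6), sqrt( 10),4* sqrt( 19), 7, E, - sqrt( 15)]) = [ - sqrt (15), - 4/pi, - 1/8, sqrt ( 2)/6, sqrt( 17 )/17, 1/pi , 3*pi/17,1, sqrt(5), sqrt ( 6), sqrt( 6),sqrt ( 6), E,sqrt(10), sqrt(14),4.2, sqrt( 19), 7,4*sqrt ( 19)]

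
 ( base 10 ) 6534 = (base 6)50130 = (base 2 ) 1100110000110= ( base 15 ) 1E09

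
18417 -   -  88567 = 106984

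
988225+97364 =1085589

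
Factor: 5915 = 5^1*7^1 * 13^2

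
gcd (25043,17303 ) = 1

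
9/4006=9/4006  =  0.00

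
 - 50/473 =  - 50/473  =  - 0.11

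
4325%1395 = 140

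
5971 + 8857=14828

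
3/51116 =3/51116=   0.00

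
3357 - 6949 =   -  3592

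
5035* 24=120840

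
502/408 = 1  +  47/204 =1.23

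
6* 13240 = 79440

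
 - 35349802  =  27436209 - 62786011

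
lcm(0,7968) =0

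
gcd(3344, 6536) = 152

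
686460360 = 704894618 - 18434258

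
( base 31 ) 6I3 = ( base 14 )243d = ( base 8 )14267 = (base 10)6327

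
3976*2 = 7952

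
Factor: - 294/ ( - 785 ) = 2^1 *3^1*5^( - 1)*7^2 *157^( - 1 ) 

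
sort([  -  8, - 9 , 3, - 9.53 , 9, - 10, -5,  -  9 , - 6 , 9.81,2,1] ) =[ - 10,  -  9.53,- 9,-9,-8 , - 6,  -  5, 1, 2,3, 9, 9.81 ] 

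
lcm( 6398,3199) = 6398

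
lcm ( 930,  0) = 0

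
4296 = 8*537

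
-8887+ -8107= - 16994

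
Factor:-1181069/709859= - 19^(-1)*31^2 *1229^1*37361^( - 1) 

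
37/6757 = 37/6757 = 0.01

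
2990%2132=858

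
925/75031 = 925/75031 = 0.01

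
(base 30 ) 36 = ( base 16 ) 60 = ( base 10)96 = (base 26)3I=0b1100000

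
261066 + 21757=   282823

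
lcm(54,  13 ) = 702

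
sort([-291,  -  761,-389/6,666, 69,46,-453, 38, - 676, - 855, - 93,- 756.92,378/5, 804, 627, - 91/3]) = [-855, - 761,-756.92,-676, - 453,  -  291,-93, -389/6, - 91/3,38 , 46, 69,378/5,  627,666, 804]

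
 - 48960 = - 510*96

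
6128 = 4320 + 1808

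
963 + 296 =1259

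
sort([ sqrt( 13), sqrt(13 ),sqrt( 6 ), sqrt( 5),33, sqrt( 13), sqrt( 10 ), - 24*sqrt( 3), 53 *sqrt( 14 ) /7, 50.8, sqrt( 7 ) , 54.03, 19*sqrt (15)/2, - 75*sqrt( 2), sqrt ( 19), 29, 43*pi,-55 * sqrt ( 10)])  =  [- 55*sqrt( 10 ), - 75*sqrt(2 ), - 24*sqrt ( 3 ), sqrt(5), sqrt ( 6 ), sqrt(7), sqrt( 10),sqrt( 13 ),sqrt(13),sqrt( 13), sqrt(19), 53*sqrt(14)/7, 29, 33, 19*sqrt( 15 ) /2, 50.8, 54.03, 43*pi]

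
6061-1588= 4473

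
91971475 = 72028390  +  19943085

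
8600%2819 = 143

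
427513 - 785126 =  - 357613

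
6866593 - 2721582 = 4145011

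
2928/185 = 15 +153/185=15.83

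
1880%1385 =495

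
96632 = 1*96632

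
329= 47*7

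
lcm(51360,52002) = 4160160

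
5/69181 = 5/69181 = 0.00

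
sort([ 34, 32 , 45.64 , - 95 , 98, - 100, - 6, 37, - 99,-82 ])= [-100, - 99,  -  95, - 82, - 6, 32, 34, 37, 45.64,  98 ] 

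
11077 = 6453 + 4624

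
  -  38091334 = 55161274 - 93252608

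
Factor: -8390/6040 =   -  839/604 = - 2^ ( - 2 )*151^(- 1)* 839^1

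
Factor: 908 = 2^2 *227^1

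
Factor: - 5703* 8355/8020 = - 9529713/1604= - 2^( - 2)*3^2*401^( - 1) * 557^1 * 1901^1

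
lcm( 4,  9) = 36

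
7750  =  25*310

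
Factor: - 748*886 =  - 2^3*11^1* 17^1*443^1 = - 662728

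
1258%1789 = 1258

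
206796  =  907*228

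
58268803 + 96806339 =155075142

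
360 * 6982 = 2513520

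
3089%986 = 131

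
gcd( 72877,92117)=1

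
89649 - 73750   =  15899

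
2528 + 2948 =5476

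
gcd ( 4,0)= 4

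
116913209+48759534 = 165672743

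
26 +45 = 71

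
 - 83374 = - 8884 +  - 74490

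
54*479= 25866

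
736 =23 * 32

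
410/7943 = 410/7943 =0.05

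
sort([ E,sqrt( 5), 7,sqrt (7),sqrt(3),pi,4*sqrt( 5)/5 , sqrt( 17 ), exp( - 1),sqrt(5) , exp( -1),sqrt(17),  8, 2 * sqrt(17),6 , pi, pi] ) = [exp( - 1), exp ( - 1 ),sqrt( 3), 4 * sqrt(5)/5,  sqrt(5 ), sqrt(5), sqrt(7 ), E,pi, pi,  pi, sqrt(17 ),  sqrt(17),6,7,8, 2*sqrt(17) ] 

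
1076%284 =224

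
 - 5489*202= - 1108778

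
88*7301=642488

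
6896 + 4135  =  11031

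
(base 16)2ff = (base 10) 767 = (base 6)3315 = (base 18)26b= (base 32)NV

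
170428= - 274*( - 622 )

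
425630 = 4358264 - 3932634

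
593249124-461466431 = 131782693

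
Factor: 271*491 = 133061 = 271^1*491^1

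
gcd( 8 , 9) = 1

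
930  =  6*155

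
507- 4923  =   - 4416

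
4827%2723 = 2104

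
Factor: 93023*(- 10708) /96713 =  - 996090284/96713 =- 2^2 *7^1*17^(-1)*97^1*137^1*2677^1*5689^( - 1 ) 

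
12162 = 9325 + 2837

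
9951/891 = 11 + 50/297 = 11.17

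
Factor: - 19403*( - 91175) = 1769068525 = 5^2*7^1*521^1*19403^1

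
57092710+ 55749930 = 112842640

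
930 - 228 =702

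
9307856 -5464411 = 3843445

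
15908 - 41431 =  - 25523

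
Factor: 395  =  5^1*79^1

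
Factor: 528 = 2^4*3^1 * 11^1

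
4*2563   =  10252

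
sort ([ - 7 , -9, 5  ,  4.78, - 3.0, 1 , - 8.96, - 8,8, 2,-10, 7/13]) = [  -  10, - 9,-8.96, - 8, - 7,- 3.0, 7/13, 1  ,  2,4.78 , 5, 8]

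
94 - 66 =28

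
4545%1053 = 333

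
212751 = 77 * 2763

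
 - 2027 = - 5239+3212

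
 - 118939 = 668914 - 787853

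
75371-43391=31980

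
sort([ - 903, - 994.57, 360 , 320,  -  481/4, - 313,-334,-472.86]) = [  -  994.57,-903 ,  -  472.86,  -  334, - 313,-481/4 , 320,360] 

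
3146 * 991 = 3117686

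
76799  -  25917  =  50882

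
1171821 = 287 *4083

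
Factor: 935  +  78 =1013^1 =1013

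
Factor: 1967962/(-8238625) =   -  2^1*5^ ( - 3)*17^( - 1) * 139^1*3877^( - 1 )*7079^1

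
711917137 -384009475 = 327907662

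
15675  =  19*825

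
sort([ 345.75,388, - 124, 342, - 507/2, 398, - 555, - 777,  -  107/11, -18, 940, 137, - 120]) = [-777, - 555, - 507/2, - 124, - 120, - 18,- 107/11,137,  342, 345.75, 388, 398,940]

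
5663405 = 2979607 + 2683798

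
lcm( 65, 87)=5655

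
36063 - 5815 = 30248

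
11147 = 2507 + 8640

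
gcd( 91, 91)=91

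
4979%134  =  21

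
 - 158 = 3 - 161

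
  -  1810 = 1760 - 3570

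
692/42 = 16 + 10/21 =16.48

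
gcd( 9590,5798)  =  2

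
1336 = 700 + 636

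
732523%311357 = 109809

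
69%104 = 69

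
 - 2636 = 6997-9633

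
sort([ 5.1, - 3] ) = [ - 3,5.1 ] 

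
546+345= 891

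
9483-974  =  8509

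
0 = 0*1803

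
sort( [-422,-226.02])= [ - 422,- 226.02]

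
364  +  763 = 1127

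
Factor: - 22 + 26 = 4=2^2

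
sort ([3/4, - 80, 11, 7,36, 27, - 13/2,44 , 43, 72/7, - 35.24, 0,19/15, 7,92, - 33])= [ - 80, - 35.24, - 33, - 13/2, 0,3/4, 19/15, 7, 7,72/7, 11 , 27 , 36, 43,44,92 ]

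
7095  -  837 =6258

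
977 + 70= 1047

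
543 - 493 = 50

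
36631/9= 36631/9 = 4070.11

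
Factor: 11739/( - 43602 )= - 7/26 = - 2^( - 1)  *7^1*13^(  -  1) 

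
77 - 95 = -18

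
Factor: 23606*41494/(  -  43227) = -2^2*3^ (  -  3)*11^1 * 29^1*37^1*1601^(-1 )*20747^1 = -979507364/43227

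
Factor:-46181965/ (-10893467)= 5^1*13^(-1)*23^( - 1)*47^1*36433^( - 1)*196519^1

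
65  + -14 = 51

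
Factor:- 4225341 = -3^1*157^1 * 8971^1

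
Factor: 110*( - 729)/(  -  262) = 3^6*5^1*11^1*131^( - 1 )=40095/131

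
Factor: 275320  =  2^3*5^1*6883^1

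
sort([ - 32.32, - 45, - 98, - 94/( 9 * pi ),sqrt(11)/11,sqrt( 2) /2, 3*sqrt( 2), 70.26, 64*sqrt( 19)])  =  [ - 98, - 45, - 32.32, - 94/( 9*pi ), sqrt( 11)/11,sqrt( 2)/2,3*sqrt(2 ), 70.26, 64*sqrt(19 ) ]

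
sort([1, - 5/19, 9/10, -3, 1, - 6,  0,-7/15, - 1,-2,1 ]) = [ - 6, - 3,-2, - 1,  -  7/15, - 5/19, 0, 9/10 , 1, 1, 1]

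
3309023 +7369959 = 10678982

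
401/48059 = 401/48059 = 0.01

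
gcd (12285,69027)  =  21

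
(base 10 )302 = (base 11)255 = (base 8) 456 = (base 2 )100101110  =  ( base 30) A2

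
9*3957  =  35613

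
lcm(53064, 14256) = 955152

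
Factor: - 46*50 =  - 2^2*5^2*23^1 = -  2300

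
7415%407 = 89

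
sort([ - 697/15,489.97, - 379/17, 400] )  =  [ - 697/15 , - 379/17,  400, 489.97 ] 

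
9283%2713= 1144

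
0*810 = 0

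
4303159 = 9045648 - 4742489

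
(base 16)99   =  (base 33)4l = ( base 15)A3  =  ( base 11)12a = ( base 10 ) 153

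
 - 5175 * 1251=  - 6473925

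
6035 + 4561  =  10596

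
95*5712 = 542640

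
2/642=1/321 = 0.00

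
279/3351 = 93/1117 = 0.08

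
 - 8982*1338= -12017916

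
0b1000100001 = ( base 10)545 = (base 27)K5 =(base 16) 221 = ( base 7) 1406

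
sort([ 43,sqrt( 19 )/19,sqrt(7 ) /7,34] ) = [ sqrt(19)/19, sqrt(7)/7,34, 43 ]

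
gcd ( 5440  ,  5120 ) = 320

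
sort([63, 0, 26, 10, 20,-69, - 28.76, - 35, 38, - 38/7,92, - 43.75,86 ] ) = [ - 69,- 43.75, - 35, - 28.76, - 38/7,0,10, 20, 26, 38, 63,  86, 92]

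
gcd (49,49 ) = 49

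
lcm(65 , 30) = 390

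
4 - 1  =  3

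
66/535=66/535 = 0.12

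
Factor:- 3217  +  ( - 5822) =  - 9039 = -3^1*23^1*131^1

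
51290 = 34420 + 16870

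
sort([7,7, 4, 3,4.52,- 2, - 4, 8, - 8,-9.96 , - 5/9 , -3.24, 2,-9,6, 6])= [ - 9.96,-9,- 8, - 4, - 3.24,- 2,  -  5/9,2, 3, 4, 4.52, 6 , 6, 7,7, 8 ]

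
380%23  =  12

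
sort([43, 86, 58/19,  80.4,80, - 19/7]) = [ - 19/7, 58/19,  43,80, 80.4,86 ]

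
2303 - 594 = 1709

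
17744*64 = 1135616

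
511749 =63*8123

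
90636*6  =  543816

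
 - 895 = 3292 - 4187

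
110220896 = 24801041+85419855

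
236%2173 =236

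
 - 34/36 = -1+1/18= - 0.94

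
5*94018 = 470090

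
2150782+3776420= 5927202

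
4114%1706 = 702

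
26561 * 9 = 239049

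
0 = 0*60909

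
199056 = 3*66352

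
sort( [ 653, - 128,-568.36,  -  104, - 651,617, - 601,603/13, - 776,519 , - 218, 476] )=[ -776, - 651,- 601, - 568.36, - 218, - 128, - 104,603/13,476,519,617,653]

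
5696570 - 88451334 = - 82754764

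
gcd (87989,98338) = 1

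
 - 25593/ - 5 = 5118+3/5 = 5118.60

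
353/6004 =353/6004  =  0.06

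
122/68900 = 61/34450 = 0.00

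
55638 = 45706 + 9932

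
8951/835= 10 + 601/835 =10.72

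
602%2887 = 602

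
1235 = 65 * 19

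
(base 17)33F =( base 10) 933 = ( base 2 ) 1110100101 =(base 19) 2B2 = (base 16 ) 3A5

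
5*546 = 2730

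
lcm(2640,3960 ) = 7920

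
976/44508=244/11127=0.02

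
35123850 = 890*39465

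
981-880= 101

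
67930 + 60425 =128355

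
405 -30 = 375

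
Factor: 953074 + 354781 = 5^1*89^1*2939^1 = 1307855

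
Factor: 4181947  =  7^1*11^1*54311^1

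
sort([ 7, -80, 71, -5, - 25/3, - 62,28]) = [ - 80, - 62, - 25/3 , - 5 , 7, 28,71 ]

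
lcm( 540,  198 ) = 5940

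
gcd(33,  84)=3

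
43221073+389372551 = 432593624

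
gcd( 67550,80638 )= 2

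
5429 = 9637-4208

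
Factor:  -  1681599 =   -  3^1*23^1*24371^1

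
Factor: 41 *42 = 2^1 * 3^1*7^1*41^1 = 1722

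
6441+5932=12373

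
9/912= 3/304 = 0.01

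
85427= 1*85427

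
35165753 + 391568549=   426734302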